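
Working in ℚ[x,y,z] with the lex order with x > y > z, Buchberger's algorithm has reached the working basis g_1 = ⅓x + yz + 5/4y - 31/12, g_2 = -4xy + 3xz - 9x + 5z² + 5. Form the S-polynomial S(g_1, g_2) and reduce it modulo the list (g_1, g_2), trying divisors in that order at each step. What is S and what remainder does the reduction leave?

lcm(LM(g_1), LM(g_2)) = xy.
S = (lcm/LT(g_1))·g_1 − (lcm/LT(g_2))·g_2 = ¾xz - 9/4x + 3y²z + 15/4y² - 31/4y + 5/4z² + 5/4.
Reduce S modulo (g_1, g_2) in that order:
  leading term xz: subtract (9/4z)·g_1 from ¾xz - 9/4x + 3y²z + 15/4y² - 31/4y + 5/4z² + 5/4 → -9/4x + 3y²z + 15/4y² - 9/4yz² - 45/16yz - 31/4y + 5/4z² + 93/16z + 5/4
  leading term x: subtract (-27/4)·g_1 from -9/4x + 3y²z + 15/4y² - 9/4yz² - 45/16yz - 31/4y + 5/4z² + 93/16z + 5/4 → 3y²z + 15/4y² - 9/4yz² + 63/16yz + 11/16y + 5/4z² + 93/16z - 259/16
  leading term y²z: no divisor's leading term divides it; move 3y²z to the remainder.
  leading term y²: no divisor's leading term divides it; move 15/4y² to the remainder.
  leading term yz²: no divisor's leading term divides it; move -9/4yz² to the remainder.
  leading term yz: no divisor's leading term divides it; move 63/16yz to the remainder.
  leading term y: no divisor's leading term divides it; move 11/16y to the remainder.
  leading term z²: no divisor's leading term divides it; move 5/4z² to the remainder.
  leading term z: no divisor's leading term divides it; move 93/16z to the remainder.
  leading term 1: no divisor's leading term divides it; move -259/16 to the remainder.
The remainder 3y²z + 15/4y² - 9/4yz² + 63/16yz + 11/16y + 5/4z² + 93/16z - 259/16 is nonzero, so it would be added as the next basis element.
This is the inner loop of Buchberger's algorithm — each nonzero remainder becomes a new basis element.

S(g_1, g_2) = ¾xz - 9/4x + 3y²z + 15/4y² - 31/4y + 5/4z² + 5/4; remainder on division = 3y²z + 15/4y² - 9/4yz² + 63/16yz + 11/16y + 5/4z² + 93/16z - 259/16.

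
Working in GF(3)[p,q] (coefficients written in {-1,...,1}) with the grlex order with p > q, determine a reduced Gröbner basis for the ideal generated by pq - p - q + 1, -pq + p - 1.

f_1 = pq - p - q + 1, LT = pq.
f_2 = -pq + p - 1, LT = pq.

S(f_1,f_2): lcm = pq. S = -q.
  reduce S modulo (f_1, f_2):
  remainder -q ≠ 0; add g_3 = -q to the basis.

S(f_1,g_3): lcm = pq. S = -p - q + 1.
  reduce S modulo (f_1, f_2, g_3):
  remainder -p + 1 ≠ 0; add g_4 = -p + 1 to the basis.

The other S-polynomials (S(f_2,g_3), S(f_1,g_4), S(f_2,g_4), S(g_3,g_4)) all reduce to 0 modulo the current basis, so we have a Gröbner basis.
Inter-reduce: drop elements whose leading term is divisible by another's, tail-reduce, and make monic.

G = {p - 1, q}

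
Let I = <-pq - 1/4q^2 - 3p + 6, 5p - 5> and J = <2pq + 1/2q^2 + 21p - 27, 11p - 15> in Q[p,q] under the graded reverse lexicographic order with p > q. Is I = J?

For a fixed monomial order, each ideal has a unique reduced Gröbner basis; comparing bases decides equality.
Buchberger on the first generating set:
f_1 = -pq - 1/4q^2 - 3p + 6, LT = pq.
f_2 = 5p - 5, LT = p.

S(f_1,f_2): lcm = pq. S = 1/4q^2 + 3p + q - 6.
  leading term q^2: no divisor's leading term divides it; move 1/4q^2 to the remainder.
  leading term p: subtract (3/5)·f_2 from 3p + q - 6 → q - 3
  leading term q: no divisor's leading term divides it; move q to the remainder.
  leading term 1: no divisor's leading term divides it; move -3 to the remainder.
  remainder 1/4q^2 + q - 3 ≠ 0; add g_3 = 1/4q^2 + q - 3 to the basis.

The other S-polynomials (S(f_1,g_3), S(f_2,g_3)) all reduce to 0 modulo the current basis, so we have a Gröbner basis.
Inter-reduce: drop elements whose leading term is divisible by another's, tail-reduce, and make monic.
Reduced Gröbner basis: {q^2 + 4q - 12, p - 1}.

Buchberger on the second generating set:
h_1 = 2pq + 1/2q^2 + 21p - 27, LT = pq.
h_2 = 11p - 15, LT = p.

S(h_1,h_2): lcm = pq. S = 1/4q^2 + 21/2p + 15/11q - 27/2.
  leading term q^2: no divisor's leading term divides it; move 1/4q^2 to the remainder.
  leading term p: subtract (21/22)·h_2 from 21/2p + 15/11q - 27/2 → 15/11q + 9/11
  leading term q: no divisor's leading term divides it; move 15/11q to the remainder.
  leading term 1: no divisor's leading term divides it; move 9/11 to the remainder.
  remainder 1/4q^2 + 15/11q + 9/11 ≠ 0; add k_3 = 1/4q^2 + 15/11q + 9/11 to the basis.

The other S-polynomials (S(h_1,k_3), S(h_2,k_3)) all reduce to 0 modulo the current basis, so we have a Gröbner basis.
Inter-reduce: drop elements whose leading term is divisible by another's, tail-reduce, and make monic.
Reduced Gröbner basis: {q^2 + 60/11q + 36/11, p - 15/11}.

Since the reduced bases disagree, the two ideals are not the same.

No, the ideals differ.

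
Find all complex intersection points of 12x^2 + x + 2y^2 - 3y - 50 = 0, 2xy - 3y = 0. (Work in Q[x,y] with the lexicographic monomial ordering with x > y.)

{(-25/12, 0), (2, 0), (3/2, 3/4 - sqrt(181)/4), (3/2, 3/4 + sqrt(181)/4)}

Compute a lex Gröbner basis by Buchberger's algorithm.
f_1 = 12x^2 + x + 2y^2 - 3y - 50, LT = x^2.
f_2 = 2xy - 3y, LT = xy.

S(f_1,f_2): lcm = x^2y. S = 19/12xy + 1/6y^3 - 1/4y^2 - 25/6y.
  reduce S modulo (f_1, f_2):
  remainder 1/6y^3 - 1/4y^2 - 43/24y ≠ 0; add h_3 = 1/6y^3 - 1/4y^2 - 43/24y to the basis.

The other S-polynomials (S(f_1,h_3), S(f_2,h_3)) all reduce to 0 modulo the current basis, so we have a Gröbner basis.
Inter-reduce: drop elements whose leading term is divisible by another's, tail-reduce, and make monic.
Reduced Gröbner basis: {x^2 + 1/12x + 1/6y^2 - 1/4y - 25/6, xy - 3/2y, y^3 - 3/2y^2 - 43/4y}.

The lex basis is triangular: the last element involves only y. Solving y^3 - 3/2y^2 - 43/4y = 0 gives y ∈ {0, 3/4 - sqrt(181)/4, 3/4 + sqrt(181)/4}; substituting each value into the earlier elements determines the remaining variables.
  y = 0: the earlier basis element becomes x^2 + 1/12x - 25/6 = 0, giving x = -25/12, 2 — points (-25/12, 0), (2, 0).
  y = 3/4 - sqrt(181)/4: the earlier basis elements become x^2 + 1/12x - 19/8 = 0; -sqrt(181)*x/4 + 3*x/4 - 9/8 + 3*sqrt(181)/8 = 0, giving x = 3/2 — point (3/2, 3/4 - sqrt(181)/4).
  y = 3/4 + sqrt(181)/4: the earlier basis elements become x^2 + 1/12x - 19/8 = 0; 3*x/4 + sqrt(181)*x/4 - 3*sqrt(181)/8 - 9/8 = 0, giving x = 3/2 — point (3/2, 3/4 + sqrt(181)/4).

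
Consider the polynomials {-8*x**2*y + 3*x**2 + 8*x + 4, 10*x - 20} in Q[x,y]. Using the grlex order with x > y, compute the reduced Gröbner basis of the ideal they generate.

G = {x - 2, y - 1}

This is the nonlinear analogue of row-reducing a linear system.

f_1 = -8*x**2*y + 3*x**2 + 8*x + 4, LT = x**2*y.
f_2 = 10*x - 20, LT = x.

S(f_1,f_2): lcm = x**2*y. S = -3/8*x**2 + 2*x*y - x - 1/2.
  leading term x**2: subtract (-3/80*x)·f_2 from -3/8*x**2 + 2*x*y - x - 1/2 → 2*x*y - 7/4*x - 1/2
  leading term x*y: subtract (1/5*y)·f_2 from 2*x*y - 7/4*x - 1/2 → -7/4*x + 4*y - 1/2
  leading term x: subtract (-7/40)·f_2 from -7/4*x + 4*y - 1/2 → 4*y - 4
  leading term y: no divisor's leading term divides it; move 4*y to the remainder.
  leading term 1: no divisor's leading term divides it; move -4 to the remainder.
  remainder 4*y - 4 ≠ 0; add g_3 = 4*y - 4 to the basis.

The other S-polynomials (S(f_1,g_3), S(f_2,g_3)) all reduce to 0 modulo the current basis, so we have a Gröbner basis.
Inter-reduce: drop elements whose leading term is divisible by another's, tail-reduce, and make monic.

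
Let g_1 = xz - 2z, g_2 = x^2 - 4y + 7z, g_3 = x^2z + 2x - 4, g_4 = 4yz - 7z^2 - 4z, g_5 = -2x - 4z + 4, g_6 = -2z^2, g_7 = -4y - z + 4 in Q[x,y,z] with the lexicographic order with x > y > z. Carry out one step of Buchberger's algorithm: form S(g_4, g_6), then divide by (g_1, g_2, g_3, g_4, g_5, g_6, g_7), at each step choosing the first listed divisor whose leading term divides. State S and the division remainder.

S(g_4, g_6) = -7/4z^3 - z^2; remainder on division = 0.

lcm(LM(g_4), LM(g_6)) = yz^2.
S = (lcm/LT(g_4))·g_4 − (lcm/LT(g_6))·g_6 = -7/4z^3 - z^2.
Reduce S modulo (g_1, g_2, g_3, g_4, g_5, g_6, g_7) in that order:
  leading term z^3: subtract (7/8z)·g_6 from -7/4z^3 - z^2 → -z^2
  leading term z^2: subtract (1/2)·g_6 from -z^2 → 0
The remainder is 0, so this S-polynomial contributes no new basis element.
An S-polynomial is built so that the two leading terms cancel; whether anything survives reduction is exactly the Gröbner-basis criterion.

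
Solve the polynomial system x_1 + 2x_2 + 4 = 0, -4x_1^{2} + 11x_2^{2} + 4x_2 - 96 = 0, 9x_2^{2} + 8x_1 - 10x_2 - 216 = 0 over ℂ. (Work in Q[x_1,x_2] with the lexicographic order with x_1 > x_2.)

{(4, -4)}

Compute a lex Gröbner basis by Buchberger's algorithm.
f_1 = x_1 + 2x_2 + 4, LT = x_1.
f_2 = -4x_1^{2} + 11x_2^{2} + 4x_2 - 96, LT = x_1^{2}.
f_3 = 8x_1 + 9x_2^{2} - 10x_2 - 216, LT = x_1.

S(f_1,f_2): lcm = x_1^{2}. S = 2x_1x_2 + 4x_1 + \tfrac{11}{4}x_2^{2} + x_2 - 24.
  leading term x_1x_2: subtract (2x_2)·f_1 from 2x_1x_2 + 4x_1 + \tfrac{11}{4}x_2^{2} + x_2 - 24 → 4x_1 - \tfrac{5}{4}x_2^{2} - 7x_2 - 24
  leading term x_1: subtract (4)·f_1 from 4x_1 - \tfrac{5}{4}x_2^{2} - 7x_2 - 24 → -\tfrac{5}{4}x_2^{2} - 15x_2 - 40
  leading term x_2^{2}: no divisor's leading term divides it; move -\tfrac{5}{4}x_2^{2} to the remainder.
  leading term x_2: no divisor's leading term divides it; move -15x_2 to the remainder.
  leading term 1: no divisor's leading term divides it; move -40 to the remainder.
  remainder -\tfrac{5}{4}x_2^{2} - 15x_2 - 40 ≠ 0; add h_4 = -\tfrac{5}{4}x_2^{2} - 15x_2 - 40 to the basis.

S(f_1,f_3): lcm = x_1. S = -\tfrac{9}{8}x_2^{2} + \tfrac{13}{4}x_2 + 31.
  leading term x_2^{2}: subtract (\tfrac{9}{10})·h_4 from -\tfrac{9}{8}x_2^{2} + \tfrac{13}{4}x_2 + 31 → \tfrac{67}{4}x_2 + 67
  leading term x_2: no divisor's leading term divides it; move \tfrac{67}{4}x_2 to the remainder.
  leading term 1: no divisor's leading term divides it; move 67 to the remainder.
  remainder \tfrac{67}{4}x_2 + 67 ≠ 0; add h_5 = \tfrac{67}{4}x_2 + 67 to the basis.

The other S-polynomials (S(f_2,f_3), S(f_1,h_4), S(f_2,h_4), S(f_3,h_4), S(f_1,h_5), S(f_2,h_5), S(f_3,h_5), S(h_4,h_5)) all reduce to 0 modulo the current basis, so we have a Gröbner basis.
Inter-reduce: drop elements whose leading term is divisible by another's, tail-reduce, and make monic.
Reduced Gröbner basis: {x_1 - 4, x_2 + 4}.

The lex basis is triangular: the last element involves only x_2. Solving x_2 + 4 = 0 gives x_2 ∈ {-4}; substituting each value into the earlier elements determines the remaining variables.
  x_2 = -4: the earlier basis element becomes x_1 - 4 = 0, giving x_1 = 4 — point (4, -4).
Each listed point satisfies every original equation (direct substitution).
Zero-dimensionality of the ideal guarantees finitely many solutions over ℂ.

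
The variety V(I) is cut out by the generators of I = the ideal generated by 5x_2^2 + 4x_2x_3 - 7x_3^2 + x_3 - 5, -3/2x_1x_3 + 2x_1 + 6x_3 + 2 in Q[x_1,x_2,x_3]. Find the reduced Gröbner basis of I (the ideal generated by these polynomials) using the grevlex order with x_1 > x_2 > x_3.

G = {x_2^2 + 4/5x_2x_3 - 7/5x_3^2 + 1/5x_3 - 1, x_1x_3 - 4/3x_1 - 4x_3 - 4/3}

f_1 = 5x_2^2 + 4x_2x_3 - 7x_3^2 + x_3 - 5, LT = x_2^2.
f_2 = -3/2x_1x_3 + 2x_1 + 6x_3 + 2, LT = x_1x_3.

The S-polynomials (S(f_1,f_2)) all reduce to 0 modulo the current basis, so we have a Gröbner basis.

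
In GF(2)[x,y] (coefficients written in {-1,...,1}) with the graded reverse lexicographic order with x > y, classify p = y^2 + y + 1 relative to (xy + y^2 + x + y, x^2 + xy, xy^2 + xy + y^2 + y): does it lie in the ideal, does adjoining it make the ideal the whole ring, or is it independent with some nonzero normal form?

Adjoining y^2 + y + 1 makes the ideal the whole ring: the system is inconsistent.

First compute the reduced Gröbner basis of I by Buchberger's algorithm.
f_1 = xy + y^2 + x + y, LT = xy.
f_2 = x^2 + xy, LT = x^2.
f_3 = xy^2 + xy + y^2 + y, LT = xy^2.

S(f_1,f_3): lcm = xy^2. S = y^3 + y.
  reduce S modulo (f_1, f_2, f_3):
  remainder y^3 + y ≠ 0; add h_4 = y^3 + y to the basis.

The other S-polynomials (S(f_1,f_2), S(f_2,f_3), S(f_1,h_4), S(f_2,h_4), S(f_3,h_4)) all reduce to 0 modulo the current basis, so we have a Gröbner basis.
Inter-reduce: drop elements whose leading term is divisible by another's, tail-reduce, and make monic.
Reduced Gröbner basis: {y^3 + y, x^2 + y^2 + x + y, xy + y^2 + x + y}.
Label its elements g_1 = y^3 + y, g_2 = x^2 + y^2 + x + y, g_3 = xy + y^2 + x + y.

Reduce p = y^2 + y + 1 modulo G:
  leading term y^2: no divisor's leading term divides it; move y^2 to the remainder.
  leading term y: no divisor's leading term divides it; move y to the remainder.
  leading term 1: no divisor's leading term divides it; move 1 to the remainder.
  normal form = y^2 + y + 1.
The normal form is nonzero, so p ∉ I. Since p minus its normal form lies in I, I + (p) = I + (r) where r = y^2 + y + 1; decide whether this ideal is the whole ring.
Run Buchberger on G together with r (pairs among the g_i already reduce to 0 since G is a Gröbner basis):
g_1 = y^3 + y, LT = y^3.
g_2 = x^2 + y^2 + x + y, LT = x^2.
g_3 = xy + y^2 + x + y, LT = xy.
r = y^2 + y + 1, LT = y^2.

S(g_1,r): lcm = y^3. S = y^2.
  reduce S modulo (g_1, g_2, g_3, r):
  remainder y + 1 ≠ 0; add m_5 = y + 1 to the basis.

S(g_3,r): lcm = xy^2. S = y^3 + y^2 + x.
  reduce S modulo (g_1, g_2, g_3, r, m_5):
  remainder x + 1 ≠ 0; add m_6 = x + 1 to the basis.

S(g_1,m_5): lcm = y^3. S = y^2 + y.
  reduce S modulo (g_1, g_2, g_3, r, m_5, m_6):
  remainder 1 ≠ 0; add m_7 = 1 to the basis.

The other S-polynomials (S(g_1,g_2), S(g_1,g_3), S(g_2,g_3), S(g_2,r), S(g_2,m_5), S(g_3,m_5), S(r,m_5), S(g_1,m_6), S(g_2,m_6), S(g_3,m_6), S(r,m_6), S(m_5,m_6), S(g_1,m_7), S(g_2,m_7), S(g_3,m_7), S(r,m_7), S(m_5,m_7), S(m_6,m_7)) all reduce to 0 modulo the current basis, so we have a Gröbner basis.
Inter-reduce: drop elements whose leading term is divisible by another's, tail-reduce, and make monic.
Reduced Gröbner basis: {1}.
The reduced Gröbner basis of I + (p) is {1}: the ideal is the whole ring, so the enlarged system has no common solution — adjoining p is inconsistent.

Ideal membership is decidable via reduction modulo a Gröbner basis.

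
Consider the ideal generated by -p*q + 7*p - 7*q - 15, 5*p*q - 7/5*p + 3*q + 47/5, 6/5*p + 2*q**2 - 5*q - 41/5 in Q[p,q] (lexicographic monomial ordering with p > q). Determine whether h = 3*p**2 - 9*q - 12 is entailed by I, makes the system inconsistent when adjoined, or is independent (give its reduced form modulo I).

3*p**2 - 9*q - 12 lies in I (it reduces to 0).

First compute the reduced Gröbner basis of I by Buchberger's algorithm.
f_1 = -p*q + 7*p - 7*q - 15, LT = p*q.
f_2 = 5*p*q - 7/5*p + 3*q + 47/5, LT = p*q.
f_3 = 6/5*p + 2*q**2 - 5*q - 41/5, LT = p.

S(f_1,f_2): lcm = p*q. S = -168/25*p + 32/5*q + 328/25.
  leading term p: subtract (-28/5)·f_3 from -168/25*p + 32/5*q + 328/25 → 56/5*q**2 - 108/5*q - 164/5
  leading term q**2: no divisor's leading term divides it; move 56/5*q**2 to the remainder.
  leading term q: no divisor's leading term divides it; move -108/5*q to the remainder.
  leading term 1: no divisor's leading term divides it; move -164/5 to the remainder.
  remainder 56/5*q**2 - 108/5*q - 164/5 ≠ 0; add k_4 = 56/5*q**2 - 108/5*q - 164/5 to the basis.

S(f_1,f_3): lcm = p*q. S = -7*p - 5/3*q**3 + 25/6*q**2 + 83/6*q + 15.
  leading term p: subtract (-35/6)·f_3 from -7*p - 5/3*q**3 + 25/6*q**2 + 83/6*q + 15 → -5/3*q**3 + 95/6*q**2 - 46/3*q - 197/6
  leading term q**3: subtract (-25/168*q)·k_4 from -5/3*q**3 + 95/6*q**2 - 46/3*q - 197/6 → 265/21*q**2 - 283/14*q - 197/6
  leading term q**2: subtract (1325/1176)·k_4 from 265/21*q**2 - 283/14*q - 197/6 → 202/49*q + 202/49
  leading term q: no divisor's leading term divides it; move 202/49*q to the remainder.
  leading term 1: no divisor's leading term divides it; move 202/49 to the remainder.
  remainder 202/49*q + 202/49 ≠ 0; add k_5 = 202/49*q + 202/49 to the basis.

The other S-polynomials (S(f_2,f_3), S(f_1,k_4), S(f_2,k_4), S(f_3,k_4), S(f_1,k_5), S(f_2,k_5), S(f_3,k_5), S(k_4,k_5)) all reduce to 0 modulo the current basis, so we have a Gröbner basis.
Inter-reduce: drop elements whose leading term is divisible by another's, tail-reduce, and make monic.
Reduced Gröbner basis: {p - 1, q + 1}.
Label its elements g_1 = p - 1, g_2 = q + 1.

Reduce h = 3*p**2 - 9*q - 12 modulo G:
  leading term p**2: subtract (3*p)·g_1 from 3*p**2 - 9*q - 12 → 3*p - 9*q - 12
  leading term p: subtract (3)·g_1 from 3*p - 9*q - 12 → -9*q - 9
  leading term q: subtract (-9)·g_2 from -9*q - 9 → 0
  normal form = 0.
Since the normal form is 0, h ∈ I.

Ideal membership is decidable via reduction modulo a Gröbner basis.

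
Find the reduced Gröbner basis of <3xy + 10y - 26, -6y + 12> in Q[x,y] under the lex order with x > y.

G = {x - 1, y - 2}

f_1 = 3xy + 10y - 26, LT = xy.
f_2 = -6y + 12, LT = y.

S(f_1,f_2): lcm = xy. S = 2x + 10/3y - 26/3.
  leading term x: no divisor's leading term divides it; move 2x to the remainder.
  leading term y: subtract (-5/9)·f_2 from 10/3y - 26/3 → -2
  leading term 1: no divisor's leading term divides it; move -2 to the remainder.
  remainder 2x - 2 ≠ 0; add g_3 = 2x - 2 to the basis.

The other S-polynomials (S(f_1,g_3), S(f_2,g_3)) all reduce to 0 modulo the current basis, so we have a Gröbner basis.
Inter-reduce: drop elements whose leading term is divisible by another's, tail-reduce, and make monic.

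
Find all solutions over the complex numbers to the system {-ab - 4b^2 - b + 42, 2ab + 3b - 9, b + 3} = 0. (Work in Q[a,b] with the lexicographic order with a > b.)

{(-3, -3)}

Compute a lex Gröbner basis by Buchberger's algorithm.
f_1 = -ab - 4b^2 - b + 42, LT = ab.
f_2 = 2ab + 3b - 9, LT = ab.
f_3 = b + 3, LT = b.

S(f_1,f_3): lcm = ab. S = -3a + 4b^2 + b - 42.
  leading term a: no divisor's leading term divides it; move -3a to the remainder.
  leading term b^2: subtract (4b)·f_3 from 4b^2 + b - 42 → -11b - 42
  leading term b: subtract (-11)·f_3 from -11b - 42 → -9
  leading term 1: no divisor's leading term divides it; move -9 to the remainder.
  remainder -3a - 9 ≠ 0; add h_4 = -3a - 9 to the basis.

The other S-polynomials (S(f_1,f_2), S(f_2,f_3), S(f_1,h_4), S(f_2,h_4), S(f_3,h_4)) all reduce to 0 modulo the current basis, so we have a Gröbner basis.
Inter-reduce: drop elements whose leading term is divisible by another's, tail-reduce, and make monic.
Reduced Gröbner basis: {a + 3, b + 3}.

Since the basis is lex-ordered, b + 3 is univariate in b. Its roots are {-3}. Back-substituting each root into the other basis elements fixes the other coordinates.
  b = -3: the earlier basis element becomes a + 3 = 0, giving a = -3 — point (-3, -3).
A lex Gröbner basis triangularizes the system, enabling back-substitution.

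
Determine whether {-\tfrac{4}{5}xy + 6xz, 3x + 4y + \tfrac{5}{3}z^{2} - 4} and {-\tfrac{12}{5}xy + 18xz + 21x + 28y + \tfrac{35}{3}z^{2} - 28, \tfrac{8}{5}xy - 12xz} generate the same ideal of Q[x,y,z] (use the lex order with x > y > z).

Two ideals are equal iff their reduced Gröbner bases coincide (the reduced basis is unique for a fixed ordering).
Buchberger on the first generating set:
f_1 = -\tfrac{4}{5}xy + 6xz, LT = xy.
f_2 = 3x + 4y + \tfrac{5}{3}z^{2} - 4, LT = x.

S(f_1,f_2): lcm = xy. S = -\tfrac{15}{2}xz - \tfrac{4}{3}y^{2} - \tfrac{5}{9}yz^{2} + \tfrac{4}{3}y.
  reduce S modulo (f_1, f_2):
  remainder -\tfrac{4}{3}y^{2} - \tfrac{5}{9}yz^{2} + 10yz + \tfrac{4}{3}y + \tfrac{25}{6}z^{3} - 10z ≠ 0; add g_3 = -\tfrac{4}{3}y^{2} - \tfrac{5}{9}yz^{2} + 10yz + \tfrac{4}{3}y + \tfrac{25}{6}z^{3} - 10z to the basis.

The other S-polynomials (S(f_1,g_3), S(f_2,g_3)) all reduce to 0 modulo the current basis, so we have a Gröbner basis.
Inter-reduce: drop elements whose leading term is divisible by another's, tail-reduce, and make monic.
Reduced Gröbner basis: {x + \tfrac{4}{3}y + \tfrac{5}{9}z^{2} - \tfrac{4}{3}, y^{2} + \tfrac{5}{12}yz^{2} - \tfrac{15}{2}yz - y - \tfrac{25}{8}z^{3} + \tfrac{15}{2}z}.

Buchberger on the second generating set:
h_1 = -\tfrac{12}{5}xy + 18xz + 21x + 28y + \tfrac{35}{3}z^{2} - 28, LT = xy.
h_2 = \tfrac{8}{5}xy - 12xz, LT = xy.

S(h_1,h_2): lcm = xy. S = -\tfrac{35}{4}x - \tfrac{35}{3}y - \tfrac{175}{36}z^{2} + \tfrac{35}{3}.
  reduce S modulo (h_1, h_2):
  remainder -\tfrac{35}{4}x - \tfrac{35}{3}y - \tfrac{175}{36}z^{2} + \tfrac{35}{3} ≠ 0; add k_3 = -\tfrac{35}{4}x - \tfrac{35}{3}y - \tfrac{175}{36}z^{2} + \tfrac{35}{3} to the basis.

S(h_1,k_3): lcm = xy. S = -\tfrac{15}{2}xz - \tfrac{35}{4}x - \tfrac{4}{3}y^{2} - \tfrac{5}{9}yz^{2} - \tfrac{31}{3}y - \tfrac{175}{36}z^{2} + \tfrac{35}{3}.
  reduce S modulo (h_1, h_2, k_3):
  remainder -\tfrac{4}{3}y^{2} - \tfrac{5}{9}yz^{2} + 10yz + \tfrac{4}{3}y + \tfrac{25}{6}z^{3} - 10z ≠ 0; add k_4 = -\tfrac{4}{3}y^{2} - \tfrac{5}{9}yz^{2} + 10yz + \tfrac{4}{3}y + \tfrac{25}{6}z^{3} - 10z to the basis.

The other S-polynomials (S(h_2,k_3), S(h_1,k_4), S(h_2,k_4), S(k_3,k_4)) all reduce to 0 modulo the current basis, so we have a Gröbner basis.
Inter-reduce: drop elements whose leading term is divisible by another's, tail-reduce, and make monic.
Reduced Gröbner basis: {x + \tfrac{4}{3}y + \tfrac{5}{9}z^{2} - \tfrac{4}{3}, y^{2} + \tfrac{5}{12}yz^{2} - \tfrac{15}{2}yz - y - \tfrac{25}{8}z^{3} + \tfrac{15}{2}z}.

Same reduced basis, so the two generating sets span the same ideal.

Yes, the ideals are equal.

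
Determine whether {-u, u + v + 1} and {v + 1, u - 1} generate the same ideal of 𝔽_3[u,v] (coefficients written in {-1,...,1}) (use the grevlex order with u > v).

No, the ideals differ.

For a fixed monomial order, each ideal has a unique reduced Gröbner basis; comparing bases decides equality.
Buchberger on the first generating set:
f_1 = -u, LT = u.
f_2 = u + v + 1, LT = u.

S(f_1,f_2): lcm = u. S = -v - 1.
  leading term v: no divisor's leading term divides it; move -v to the remainder.
  leading term 1: no divisor's leading term divides it; move -1 to the remainder.
  remainder -v - 1 ≠ 0; add g_3 = -v - 1 to the basis.

The other S-polynomials (S(f_1,g_3), S(f_2,g_3)) all reduce to 0 modulo the current basis, so we have a Gröbner basis.
Inter-reduce: drop elements whose leading term is divisible by another's, tail-reduce, and make monic.
Reduced Gröbner basis: {u, v + 1}.

Buchberger on the second generating set:
h_1 = v + 1, LT = v.
h_2 = u - 1, LT = u.

The S-polynomials (S(h_1,h_2)) all reduce to 0 modulo the current basis, so we have a Gröbner basis.
Inter-reduce: drop elements whose leading term is divisible by another's, tail-reduce, and make monic.
Reduced Gröbner basis: {u - 1, v + 1}.

These differ, so the ideals are not equal.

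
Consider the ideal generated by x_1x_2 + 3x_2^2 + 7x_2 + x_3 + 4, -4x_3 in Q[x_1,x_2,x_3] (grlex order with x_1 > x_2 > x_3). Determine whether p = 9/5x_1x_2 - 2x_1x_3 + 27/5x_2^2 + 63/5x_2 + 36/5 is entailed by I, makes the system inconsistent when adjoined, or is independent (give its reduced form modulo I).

First compute the reduced Gröbner basis of I by Buchberger's algorithm.
f_1 = x_1x_2 + 3x_2^2 + 7x_2 + x_3 + 4, LT = x_1x_2.
f_2 = -4x_3, LT = x_3.

The S-polynomials (S(f_1,f_2)) all reduce to 0 modulo the current basis, so we have a Gröbner basis.
Inter-reduce: drop elements whose leading term is divisible by another's, tail-reduce, and make monic.
Reduced Gröbner basis: {x_1x_2 + 3x_2^2 + 7x_2 + 4, x_3}.
Label its elements g_1 = x_1x_2 + 3x_2^2 + 7x_2 + 4, g_2 = x_3.

Reduce p = 9/5x_1x_2 - 2x_1x_3 + 27/5x_2^2 + 63/5x_2 + 36/5 modulo G:
  leading term x_1x_2: subtract (9/5)·g_1 from 9/5x_1x_2 - 2x_1x_3 + 27/5x_2^2 + 63/5x_2 + 36/5 → -2x_1x_3
  leading term x_1x_3: subtract (-2x_1)·g_2 from -2x_1x_3 → 0
  normal form = 0.
Since the normal form is 0, p ∈ I.

9/5x_1x_2 - 2x_1x_3 + 27/5x_2^2 + 63/5x_2 + 36/5 lies in I (it reduces to 0).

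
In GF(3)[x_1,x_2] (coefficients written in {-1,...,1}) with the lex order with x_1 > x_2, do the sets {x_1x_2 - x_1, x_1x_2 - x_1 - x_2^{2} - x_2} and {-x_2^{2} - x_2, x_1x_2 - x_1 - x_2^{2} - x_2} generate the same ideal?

Yes, the ideals are equal.

Equality of ideals is decidable: compute both reduced Gröbner bases (unique for the ordering) and check whether they agree.
Buchberger on the first generating set:
f_1 = x_1x_2 - x_1, LT = x_1x_2.
f_2 = x_1x_2 - x_1 - x_2^{2} - x_2, LT = x_1x_2.

S(f_1,f_2): lcm = x_1x_2. S = x_2^{2} + x_2.
  leading term x_2^{2}: no divisor's leading term divides it; move x_2^{2} to the remainder.
  leading term x_2: no divisor's leading term divides it; move x_2 to the remainder.
  remainder x_2^{2} + x_2 ≠ 0; add g_3 = x_2^{2} + x_2 to the basis.

S(f_1,g_3): lcm = x_1x_2^{2}. S = x_1x_2.
  leading term x_1x_2: subtract (1)·f_1 from x_1x_2 → x_1
  leading term x_1: no divisor's leading term divides it; move x_1 to the remainder.
  remainder x_1 ≠ 0; add g_4 = x_1 to the basis.

The other S-polynomials (S(f_2,g_3), S(f_1,g_4), S(f_2,g_4), S(g_3,g_4)) all reduce to 0 modulo the current basis, so we have a Gröbner basis.
Inter-reduce: drop elements whose leading term is divisible by another's, tail-reduce, and make monic.
Reduced Gröbner basis: {x_1, x_2^{2} + x_2}.

Buchberger on the second generating set:
h_1 = -x_2^{2} - x_2, LT = x_2^{2}.
h_2 = x_1x_2 - x_1 - x_2^{2} - x_2, LT = x_1x_2.

S(h_1,h_2): lcm = x_1x_2^{2}. S = -x_1x_2 + x_2^{3} + x_2^{2}.
  leading term x_1x_2: subtract (-1)·h_2 from -x_1x_2 + x_2^{3} + x_2^{2} → -x_1 + x_2^{3} - x_2
  leading term x_1: no divisor's leading term divides it; move -x_1 to the remainder.
  leading term x_2^{3}: subtract (-x_2)·h_1 from x_2^{3} - x_2 → -x_2^{2} - x_2
  leading term x_2^{2}: subtract (1)·h_1 from -x_2^{2} - x_2 → 0
  remainder -x_1 ≠ 0; add k_3 = -x_1 to the basis.

The other S-polynomials (S(h_1,k_3), S(h_2,k_3)) all reduce to 0 modulo the current basis, so we have a Gröbner basis.
Inter-reduce: drop elements whose leading term is divisible by another's, tail-reduce, and make monic.
Reduced Gröbner basis: {x_1, x_2^{2} + x_2}.

Same reduced basis, so the two generating sets span the same ideal.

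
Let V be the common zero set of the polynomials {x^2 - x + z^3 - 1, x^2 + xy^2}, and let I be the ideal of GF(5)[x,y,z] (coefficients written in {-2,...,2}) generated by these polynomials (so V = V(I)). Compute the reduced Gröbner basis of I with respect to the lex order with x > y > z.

f_1 = x^2 - x + z^3 - 1, LT = x^2.
f_2 = x^2 + xy^2, LT = x^2.

S(f_1,f_2): lcm = x^2. S = -xy^2 - x + z^3 - 1.
  leading term xy^2: no divisor's leading term divides it; move -xy^2 to the remainder.
  leading term x: no divisor's leading term divides it; move -x to the remainder.
  leading term z^3: no divisor's leading term divides it; move z^3 to the remainder.
  leading term 1: no divisor's leading term divides it; move -1 to the remainder.
  remainder -xy^2 - x + z^3 - 1 ≠ 0; add g_3 = -xy^2 - x + z^3 - 1 to the basis.

S(f_1,g_3): lcm = x^2y^2. S = -x^2 - xy^2 + xz^3 - x + y^2z^3 - y^2.
  leading term x^2: subtract (-1)·f_1 from -x^2 - xy^2 + xz^3 - x + y^2z^3 - y^2 → -xy^2 + xz^3 - 2x + y^2z^3 - y^2 + z^3 - 1
  leading term xy^2: subtract (1)·g_3 from -xy^2 + xz^3 - 2x + y^2z^3 - y^2 + z^3 - 1 → xz^3 - x + y^2z^3 - y^2
  leading term xz^3: no divisor's leading term divides it; move xz^3 to the remainder.
  leading term x: no divisor's leading term divides it; move -x to the remainder.
  leading term y^2z^3: no divisor's leading term divides it; move y^2z^3 to the remainder.
  leading term y^2: no divisor's leading term divides it; move -y^2 to the remainder.
  remainder xz^3 - x + y^2z^3 - y^2 ≠ 0; add g_4 = xz^3 - x + y^2z^3 - y^2 to the basis.

S(g_3,g_4): lcm = xy^2z^3. S = xy^2 + xz^3 - y^4z^3 + y^4 - z^6 + z^3.
  leading term xy^2: subtract (-1)·g_3 from xy^2 + xz^3 - y^4z^3 + y^4 - z^6 + z^3 → xz^3 - x - y^4z^3 + y^4 - z^6 + 2z^3 - 1
  leading term xz^3: subtract (1)·g_4 from xz^3 - x - y^4z^3 + y^4 - z^6 + 2z^3 - 1 → -y^4z^3 + y^4 - y^2z^3 + y^2 - z^6 + 2z^3 - 1
  leading term y^4z^3: no divisor's leading term divides it; move -y^4z^3 to the remainder.
  leading term y^4: no divisor's leading term divides it; move y^4 to the remainder.
  leading term y^2z^3: no divisor's leading term divides it; move -y^2z^3 to the remainder.
  leading term y^2: no divisor's leading term divides it; move y^2 to the remainder.
  leading term z^6: no divisor's leading term divides it; move -z^6 to the remainder.
  leading term z^3: no divisor's leading term divides it; move 2z^3 to the remainder.
  leading term 1: no divisor's leading term divides it; move -1 to the remainder.
  remainder -y^4z^3 + y^4 - y^2z^3 + y^2 - z^6 + 2z^3 - 1 ≠ 0; add g_5 = -y^4z^3 + y^4 - y^2z^3 + y^2 - z^6 + 2z^3 - 1 to the basis.

The other S-polynomials (S(f_2,g_3), S(f_1,g_4), S(f_2,g_4), S(f_1,g_5), S(f_2,g_5), S(g_3,g_5), S(g_4,g_5)) all reduce to 0 modulo the current basis, so we have a Gröbner basis.
Inter-reduce: drop elements whose leading term is divisible by another's, tail-reduce, and make monic.

G = {x^2 - x + z^3 - 1, xy^2 + x - z^3 + 1, xz^3 - x + y^2z^3 - y^2, y^4z^3 - y^4 + y^2z^3 - y^2 + z^6 - 2z^3 + 1}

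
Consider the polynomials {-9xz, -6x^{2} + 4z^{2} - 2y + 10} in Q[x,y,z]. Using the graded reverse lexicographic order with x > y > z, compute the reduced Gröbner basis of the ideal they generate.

G = {z^{3} - \tfrac{1}{2}yz + \tfrac{5}{2}z, x^{2} - \tfrac{2}{3}z^{2} + \tfrac{1}{3}y - \tfrac{5}{3}, xz}

f_1 = -9xz, LT = xz.
f_2 = -6x^{2} + 4z^{2} - 2y + 10, LT = x^{2}.

S(f_1,f_2): lcm = x^{2}z. S = \tfrac{2}{3}z^{3} - \tfrac{1}{3}yz + \tfrac{5}{3}z.
  leading term z^{3}: no divisor's leading term divides it; move \tfrac{2}{3}z^{3} to the remainder.
  leading term yz: no divisor's leading term divides it; move -\tfrac{1}{3}yz to the remainder.
  leading term z: no divisor's leading term divides it; move \tfrac{5}{3}z to the remainder.
  remainder \tfrac{2}{3}z^{3} - \tfrac{1}{3}yz + \tfrac{5}{3}z ≠ 0; add g_3 = \tfrac{2}{3}z^{3} - \tfrac{1}{3}yz + \tfrac{5}{3}z to the basis.

S(f_1,g_3): lcm = xz^{3}. S = \tfrac{1}{2}xyz - \tfrac{5}{2}xz.
  leading term xyz: subtract (-\tfrac{1}{18}y)·f_1 from \tfrac{1}{2}xyz - \tfrac{5}{2}xz → -\tfrac{5}{2}xz
  leading term xz: subtract (\tfrac{5}{18})·f_1 from -\tfrac{5}{2}xz → 0
  remainder 0.

S(f_2,g_3): leading monomials are coprime, so the S-polynomial reduces to 0 (Buchberger's first criterion).
Every S-polynomial of the final basis reduces to 0, so we have a Gröbner basis.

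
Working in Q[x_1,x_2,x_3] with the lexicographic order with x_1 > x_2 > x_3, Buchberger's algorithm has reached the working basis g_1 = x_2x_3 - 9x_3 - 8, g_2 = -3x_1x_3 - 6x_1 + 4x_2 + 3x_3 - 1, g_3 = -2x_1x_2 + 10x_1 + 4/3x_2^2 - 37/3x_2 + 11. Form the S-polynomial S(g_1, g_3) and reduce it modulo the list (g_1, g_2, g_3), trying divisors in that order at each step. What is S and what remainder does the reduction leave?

lcm(LM(g_1), LM(g_3)) = x_1x_2x_3.
S = (lcm/LT(g_1))·g_1 − (lcm/LT(g_3))·g_3 = -4x_1x_3 - 8x_1 + 2/3x_2^2x_3 - 37/6x_2x_3 + 11/2x_3.
Reduce S modulo (g_1, g_2, g_3) in that order:
  leading term x_1x_3: subtract (4/3)·g_2 from -4x_1x_3 - 8x_1 + 2/3x_2^2x_3 - 37/6x_2x_3 + 11/2x_3 → 2/3x_2^2x_3 - 37/6x_2x_3 - 16/3x_2 + 3/2x_3 + 4/3
  leading term x_2^2x_3: subtract (2/3x_2)·g_1 from 2/3x_2^2x_3 - 37/6x_2x_3 - 16/3x_2 + 3/2x_3 + 4/3 → -1/6x_2x_3 + 3/2x_3 + 4/3
  leading term x_2x_3: subtract (-1/6)·g_1 from -1/6x_2x_3 + 3/2x_3 + 4/3 → 0
The remainder is 0, so this S-polynomial contributes no new basis element.

S(g_1, g_3) = -4x_1x_3 - 8x_1 + 2/3x_2^2x_3 - 37/6x_2x_3 + 11/2x_3; remainder on division = 0.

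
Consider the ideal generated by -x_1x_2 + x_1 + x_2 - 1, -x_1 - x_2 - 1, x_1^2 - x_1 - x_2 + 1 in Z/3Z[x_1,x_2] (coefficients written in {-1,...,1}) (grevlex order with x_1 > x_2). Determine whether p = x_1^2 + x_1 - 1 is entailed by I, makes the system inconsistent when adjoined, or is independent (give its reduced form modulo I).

First compute the reduced Gröbner basis of I by Buchberger's algorithm.
f_1 = -x_1x_2 + x_1 + x_2 - 1, LT = x_1x_2.
f_2 = -x_1 - x_2 - 1, LT = x_1.
f_3 = x_1^2 - x_1 - x_2 + 1, LT = x_1^2.

S(f_1,f_2): lcm = x_1x_2. S = -x_2^2 - x_1 + x_2 + 1.
  leading term x_2^2: no divisor's leading term divides it; move -x_2^2 to the remainder.
  leading term x_1: subtract (1)·f_2 from -x_1 + x_2 + 1 → -x_2 - 1
  leading term x_2: no divisor's leading term divides it; move -x_2 to the remainder.
  leading term 1: no divisor's leading term divides it; move -1 to the remainder.
  remainder -x_2^2 - x_2 - 1 ≠ 0; add h_4 = -x_2^2 - x_2 - 1 to the basis.

S(f_1,f_3): lcm = x_1^2x_2. S = -x_1^2 + x_2^2 + x_1 - x_2.
  leading term x_1^2: subtract (x_1)·f_2 from -x_1^2 + x_2^2 + x_1 - x_2 → x_1x_2 + x_2^2 - x_1 - x_2
  leading term x_1x_2: subtract (-1)·f_1 from x_1x_2 + x_2^2 - x_1 - x_2 → x_2^2 - 1
  leading term x_2^2: subtract (-1)·h_4 from x_2^2 - 1 → -x_2 + 1
  leading term x_2: no divisor's leading term divides it; move -x_2 to the remainder.
  leading term 1: no divisor's leading term divides it; move 1 to the remainder.
  remainder -x_2 + 1 ≠ 0; add h_5 = -x_2 + 1 to the basis.

The other S-polynomials (S(f_2,f_3), S(f_1,h_4), S(f_2,h_4), S(f_3,h_4), S(f_1,h_5), S(f_2,h_5), S(f_3,h_5), S(h_4,h_5)) all reduce to 0 modulo the current basis, so we have a Gröbner basis.
Inter-reduce: drop elements whose leading term is divisible by another's, tail-reduce, and make monic.
Reduced Gröbner basis: {x_1 - 1, x_2 - 1}.
Label its elements g_1 = x_1 - 1, g_2 = x_2 - 1.

Reduce p = x_1^2 + x_1 - 1 modulo G:
  leading term x_1^2: subtract (x_1)·g_1 from x_1^2 + x_1 - 1 → -x_1 - 1
  leading term x_1: subtract (-1)·g_1 from -x_1 - 1 → 1
  leading term 1: no divisor's leading term divides it; move 1 to the remainder.
  normal form = 1.
The normal form is nonzero, so p ∉ I. Since p minus its normal form lies in I, I + (p) = I + (r) where r = 1; decide whether this ideal is the whole ring.
Here r = 1 is a nonzero constant, hence a unit: 1 ∈ I + (p), the Gröbner basis of I + (p) is {1}, and the enlarged system has no common solution — adjoining p is inconsistent.

Adjoining x_1^2 + x_1 - 1 makes the ideal the whole ring: the system is inconsistent.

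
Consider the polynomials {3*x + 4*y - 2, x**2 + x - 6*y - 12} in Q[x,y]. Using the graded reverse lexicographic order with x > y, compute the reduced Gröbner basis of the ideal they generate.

G = {y**2 - 41/8*y - 49/8, x + 4/3*y - 2/3}

This is the nonlinear analogue of row-reducing a linear system.

f_1 = 3*x + 4*y - 2, LT = x.
f_2 = x**2 + x - 6*y - 12, LT = x**2.

S(f_1,f_2): lcm = x**2. S = 4/3*x*y - 5/3*x + 6*y + 12.
  reduce S modulo (f_1, f_2):
  remainder -16/9*y**2 + 82/9*y + 98/9 ≠ 0; add g_3 = -16/9*y**2 + 82/9*y + 98/9 to the basis.

The other S-polynomials (S(f_1,g_3), S(f_2,g_3)) all reduce to 0 modulo the current basis, so we have a Gröbner basis.
Inter-reduce: drop elements whose leading term is divisible by another's, tail-reduce, and make monic.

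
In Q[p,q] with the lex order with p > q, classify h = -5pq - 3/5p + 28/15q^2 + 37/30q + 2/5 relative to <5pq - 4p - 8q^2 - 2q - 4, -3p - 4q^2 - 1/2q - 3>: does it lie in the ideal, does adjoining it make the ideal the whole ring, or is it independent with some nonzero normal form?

First compute the reduced Gröbner basis of I by Buchberger's algorithm.
f_1 = 5pq - 4p - 8q^2 - 2q - 4, LT = pq.
f_2 = -3p - 4q^2 - 1/2q - 3, LT = p.

S(f_1,f_2): lcm = pq. S = -4/5p - 4/3q^3 - 53/30q^2 - 7/5q - 4/5.
  reduce S modulo (f_1, f_2):
  remainder -4/3q^3 - 7/10q^2 - 19/15q ≠ 0; add k_3 = -4/3q^3 - 7/10q^2 - 19/15q to the basis.

The other S-polynomials (S(f_1,k_3), S(f_2,k_3)) all reduce to 0 modulo the current basis, so we have a Gröbner basis.
Inter-reduce: drop elements whose leading term is divisible by another's, tail-reduce, and make monic.
Reduced Gröbner basis: {p + 4/3q^2 + 1/6q + 1, q^3 + 21/40q^2 + 19/20q}.
Label its elements g_1 = p + 4/3q^2 + 1/6q + 1, g_2 = q^3 + 21/40q^2 + 19/20q.

Reduce h = -5pq - 3/5p + 28/15q^2 + 37/30q + 2/5 modulo G:
  leading term pq: subtract (-5q)·g_1 from -5pq - 3/5p + 28/15q^2 + 37/30q + 2/5 → -3/5p + 20/3q^3 + 27/10q^2 + 187/30q + 2/5
  leading term p: subtract (-3/5)·g_1 from -3/5p + 20/3q^3 + 27/10q^2 + 187/30q + 2/5 → 20/3q^3 + 7/2q^2 + 19/3q + 1
  leading term q^3: subtract (20/3)·g_2 from 20/3q^3 + 7/2q^2 + 19/3q + 1 → 1
  leading term 1: no divisor's leading term divides it; move 1 to the remainder.
  normal form = 1.
The normal form is nonzero, so h ∉ I. Since h minus its normal form lies in I, I + (h) = I + (r) where r = 1; decide whether this ideal is the whole ring.
Here r = 1 is a nonzero constant, hence a unit: 1 ∈ I + (h), the Gröbner basis of I + (h) is {1}, and the enlarged system has no common solution — adjoining h is inconsistent.

Adjoining -5pq - 3/5p + 28/15q^2 + 37/30q + 2/5 makes the ideal the whole ring: the system is inconsistent.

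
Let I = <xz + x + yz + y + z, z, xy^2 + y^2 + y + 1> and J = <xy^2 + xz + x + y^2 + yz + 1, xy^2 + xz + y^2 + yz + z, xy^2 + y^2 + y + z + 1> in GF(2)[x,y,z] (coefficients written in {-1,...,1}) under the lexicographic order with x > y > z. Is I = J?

Two ideals are equal iff their reduced Gröbner bases coincide (the reduced basis is unique for a fixed ordering).
Buchberger on the first generating set:
f_1 = xz + x + yz + y + z, LT = xz.
f_2 = z, LT = z.
f_3 = xy^2 + y^2 + y + 1, LT = xy^2.

S(f_1,f_2): lcm = xz. S = x + yz + y + z.
  reduce S modulo (f_1, f_2, f_3):
  remainder x + y ≠ 0; add g_4 = x + y to the basis.

S(f_1,f_3): lcm = xy^2z. S = xy^2 + y^3z + y^3 + yz + z.
  reduce S modulo (f_1, f_2, f_3, g_4):
  remainder y^3 + y^2 + y + 1 ≠ 0; add g_5 = y^3 + y^2 + y + 1 to the basis.

The other S-polynomials (S(f_2,f_3), S(f_1,g_4), S(f_2,g_4), S(f_3,g_4), S(f_1,g_5), S(f_2,g_5), S(f_3,g_5), S(g_4,g_5)) all reduce to 0 modulo the current basis, so we have a Gröbner basis.
Inter-reduce: drop elements whose leading term is divisible by another's, tail-reduce, and make monic.
Reduced Gröbner basis: {x + y, y^3 + y^2 + y + 1, z}.

Buchberger on the second generating set:
h_1 = xy^2 + xz + x + y^2 + yz + 1, LT = xy^2.
h_2 = xy^2 + xz + y^2 + yz + z, LT = xy^2.
h_3 = xy^2 + y^2 + y + z + 1, LT = xy^2.

S(h_1,h_2): lcm = xy^2. S = x + z + 1.
  reduce S modulo (h_1, h_2, h_3):
  remainder x + z + 1 ≠ 0; add k_4 = x + z + 1 to the basis.

S(h_1,h_3): lcm = xy^2. S = xz + x + yz + y + z.
  reduce S modulo (h_1, h_2, h_3, k_4):
  remainder yz + y + z^2 + z + 1 ≠ 0; add k_5 = yz + y + z^2 + z + 1 to the basis.

S(h_1,k_4): lcm = xy^2. S = xz + x + y^2z + yz + 1.
  reduce S modulo (h_1, h_2, h_3, k_4, k_5):
  remainder y^2 + z^3 + z^2 + 1 ≠ 0; add k_6 = y^2 + z^3 + z^2 + 1 to the basis.

S(h_1,k_5): lcm = xy^2z. S = xy^2 + xyz^2 + xyz + xy + xz^2 + xz + y^2z + yz^2 + z.
  reduce S modulo (h_1, h_2, h_3, k_4, k_5, k_6):
  remainder y + z^4 + z^3 + 1 ≠ 0; add k_7 = y + z^4 + z^3 + 1 to the basis.

S(h_1,k_7): lcm = xy^2. S = xyz^4 + xyz^3 + xy + xz + x + y^2 + yz + 1.
  reduce S modulo (h_1, h_2, h_3, k_4, k_5, k_6, k_7):
  remainder z^6 + z^4 + z^3 ≠ 0; add k_8 = z^6 + z^4 + z^3 to the basis.

S(k_5,k_7): lcm = yz. S = y + z^5 + z^4 + z^2 + 1.
  reduce S modulo (h_1, h_2, h_3, k_4, k_5, k_6, k_7, k_8):
  remainder z^5 + z^3 + z^2 ≠ 0; add k_9 = z^5 + z^3 + z^2 to the basis.

The other S-polynomials (S(h_2,h_3), S(h_2,k_4), S(h_3,k_4), S(h_2,k_5), S(h_3,k_5), S(k_4,k_5), S(h_1,k_6), S(h_2,k_6), S(h_3,k_6), S(k_4,k_6), S(k_5,k_6), S(h_2,k_7), S(h_3,k_7), S(k_4,k_7), S(k_6,k_7), S(h_1,k_8), S(h_2,k_8), S(h_3,k_8), S(k_4,k_8), S(k_5,k_8), S(k_6,k_8), S(k_7,k_8), S(h_1,k_9), S(h_2,k_9), S(h_3,k_9), S(k_4,k_9), S(k_5,k_9), S(k_6,k_9), S(k_7,k_9), S(k_8,k_9)) all reduce to 0 modulo the current basis, so we have a Gröbner basis.
Inter-reduce: drop elements whose leading term is divisible by another's, tail-reduce, and make monic.
Reduced Gröbner basis: {x + z + 1, y + z^4 + z^3 + 1, z^5 + z^3 + z^2}.

These differ, so the ideals are not equal.
The same test decides containment: I ⊆ J iff every generator of I reduces to 0 modulo a Gröbner basis of J.

No, the ideals differ.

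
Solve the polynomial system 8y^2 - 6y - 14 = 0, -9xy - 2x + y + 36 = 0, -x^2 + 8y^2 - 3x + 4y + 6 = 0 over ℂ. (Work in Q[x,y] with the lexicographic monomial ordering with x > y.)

Compute a lex Gröbner basis by Buchberger's algorithm.
f_1 = 8y^2 - 6y - 14, LT = y^2.
f_2 = -9xy - 2x + y + 36, LT = xy.
f_3 = -x^2 - 3x + 8y^2 + 4y + 6, LT = x^2.

S(f_1,f_2): lcm = xy^2. S = -35/36xy - 7/4x + 1/9y^2 + 4y.
  leading term xy: subtract (35/324)·f_2 from -35/36xy - 7/4x + 1/9y^2 + 4y → -497/324x + 1/9y^2 + 1261/324y - 35/9
  leading term x: no divisor's leading term divides it; move -497/324x to the remainder.
  leading term y^2: subtract (1/72)·f_1 from 1/9y^2 + 1261/324y - 35/9 → 322/81y - 133/36
  leading term y: no divisor's leading term divides it; move 322/81y to the remainder.
  leading term 1: no divisor's leading term divides it; move -133/36 to the remainder.
  remainder -497/324x + 322/81y - 133/36 ≠ 0; add h_4 = -497/324x + 322/81y - 133/36 to the basis.

S(f_2,f_3): lcm = x^2y. S = 2/9x^2 - 28/9xy - 4x + 8y^3 + 4y^2 + 6y.
  leading term x^2: subtract (-2/9)·f_3 from 2/9x^2 - 28/9xy - 4x + 8y^3 + 4y^2 + 6y → -28/9xy - 14/3x + 8y^3 + 52/9y^2 + 62/9y + 4/3
  leading term xy: subtract (28/81)·f_2 from -28/9xy - 14/3x + 8y^3 + 52/9y^2 + 62/9y + 4/3 → -322/81x + 8y^3 + 52/9y^2 + 530/81y - 100/9
  leading term x: subtract (184/71)·h_4 from -322/81x + 8y^3 + 52/9y^2 + 530/81y - 100/9 → 8y^3 + 52/9y^2 - 2402/639y - 982/639
  leading term y^3: subtract (y)·f_1 from 8y^3 + 52/9y^2 - 2402/639y - 982/639 → 106/9y^2 + 6544/639y - 982/639
  leading term y^2: subtract (53/36)·f_1 from 106/9y^2 + 6544/639y - 982/639 → 24377/1278y + 24377/1278
  leading term y: no divisor's leading term divides it; move 24377/1278y to the remainder.
  leading term 1: no divisor's leading term divides it; move 24377/1278 to the remainder.
  remainder 24377/1278y + 24377/1278 ≠ 0; add h_5 = 24377/1278y + 24377/1278 to the basis.

The other S-polynomials (S(f_1,f_3), S(f_1,h_4), S(f_2,h_4), S(f_3,h_4), S(f_1,h_5), S(f_2,h_5), S(f_3,h_5), S(h_4,h_5)) all reduce to 0 modulo the current basis, so we have a Gröbner basis.
Inter-reduce: drop elements whose leading term is divisible by another's, tail-reduce, and make monic.
Reduced Gröbner basis: {x + 5, y + 1}.

A lex Gröbner basis eliminates variables successively. Here y + 1 depends only on y, with roots {-1}; lifting each root through the earlier basis elements recovers the full solutions.
  y = -1: the earlier basis element becomes x + 5 = 0, giving x = -5 — point (-5, -1).

{(-5, -1)}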